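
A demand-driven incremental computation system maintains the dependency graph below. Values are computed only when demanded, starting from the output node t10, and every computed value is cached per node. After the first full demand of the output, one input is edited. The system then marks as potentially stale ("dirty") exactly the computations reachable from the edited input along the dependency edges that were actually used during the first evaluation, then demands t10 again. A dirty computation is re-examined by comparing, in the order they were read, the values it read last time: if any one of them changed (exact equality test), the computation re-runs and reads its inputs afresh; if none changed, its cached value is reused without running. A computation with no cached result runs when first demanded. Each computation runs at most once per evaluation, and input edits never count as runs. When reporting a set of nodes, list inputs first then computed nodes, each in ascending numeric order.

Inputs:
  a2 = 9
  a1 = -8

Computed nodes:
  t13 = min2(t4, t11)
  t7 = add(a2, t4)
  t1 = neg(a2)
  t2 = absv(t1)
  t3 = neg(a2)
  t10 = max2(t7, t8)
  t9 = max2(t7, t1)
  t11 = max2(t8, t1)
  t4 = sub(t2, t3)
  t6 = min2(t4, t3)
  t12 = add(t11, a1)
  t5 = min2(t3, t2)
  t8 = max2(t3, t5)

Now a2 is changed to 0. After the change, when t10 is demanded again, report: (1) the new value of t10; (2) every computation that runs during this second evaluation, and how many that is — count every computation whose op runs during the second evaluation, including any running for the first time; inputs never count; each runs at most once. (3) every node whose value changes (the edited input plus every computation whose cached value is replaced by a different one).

New value of t10: 0.
Computations that run: t1, t2, t3, t4, t5, t7, t8, t10 — 8 in total.
Values that change: a2, t1, t2, t3, t4, t5, t7, t8, t10.

First evaluation (everything demanded from the output):
  t1 = neg(9) = -9
  t2 = absv(-9) = 9
  t3 = neg(9) = -9
  t4 = sub(9, -9) = 18
  t5 = min2(-9, 9) = -9
  t7 = add(9, 18) = 27
  t8 = max2(-9, -9) = -9
  t10 = max2(27, -9) = 27

Propagation after the edit:
  t1: runs — a2 9->0; result 0.
  t2: runs — t1 -9->0; result 0.
  t3: runs — a2 9->0; result 0.
  t4: runs — t2 9->0; t3 -9->0; result 0.
  t5: runs — t3 -9->0; t2 9->0; result 0.
  t7: runs — a2 9->0; t4 18->0; result 0.
  t8: runs — t3 -9->0; t5 -9->0; result 0.
  t10: runs — t7 27->0; t8 -9->0; result 0.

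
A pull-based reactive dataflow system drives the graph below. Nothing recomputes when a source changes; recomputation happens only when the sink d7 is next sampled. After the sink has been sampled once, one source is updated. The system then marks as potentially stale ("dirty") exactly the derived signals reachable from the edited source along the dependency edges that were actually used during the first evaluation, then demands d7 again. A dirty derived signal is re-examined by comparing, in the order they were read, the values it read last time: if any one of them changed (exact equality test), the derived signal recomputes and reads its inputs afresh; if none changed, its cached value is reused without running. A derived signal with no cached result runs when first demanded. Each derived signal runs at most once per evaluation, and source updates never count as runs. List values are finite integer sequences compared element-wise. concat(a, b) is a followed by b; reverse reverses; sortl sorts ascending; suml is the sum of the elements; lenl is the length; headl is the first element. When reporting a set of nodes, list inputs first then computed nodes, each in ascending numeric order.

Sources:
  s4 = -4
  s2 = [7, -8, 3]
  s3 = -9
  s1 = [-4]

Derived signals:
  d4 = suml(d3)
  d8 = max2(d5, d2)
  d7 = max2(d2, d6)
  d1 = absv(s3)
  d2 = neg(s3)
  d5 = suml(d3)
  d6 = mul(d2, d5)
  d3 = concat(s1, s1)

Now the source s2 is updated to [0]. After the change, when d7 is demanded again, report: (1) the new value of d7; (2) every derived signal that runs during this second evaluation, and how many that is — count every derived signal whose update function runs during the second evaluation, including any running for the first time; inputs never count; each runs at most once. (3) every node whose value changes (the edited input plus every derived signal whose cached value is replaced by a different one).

New value of d7: 9.
Derived signals that run: none — 0 in total.
Values that change: s2.
Key observation: s2 is never demanded by the output, so the edit triggers no recomputation at all.

First evaluation (everything demanded from the output):
  d2 = neg(-9) = 9
  d3 = concat([-4], [-4]) = [-4, -4]
  d5 = suml([-4, -4]) = -8
  d6 = mul(9, -8) = -72
  d7 = max2(9, -72) = 9

Propagation after the edit:
  s2 feeds no computation that the output demands — nothing is marked dirty and nothing runs.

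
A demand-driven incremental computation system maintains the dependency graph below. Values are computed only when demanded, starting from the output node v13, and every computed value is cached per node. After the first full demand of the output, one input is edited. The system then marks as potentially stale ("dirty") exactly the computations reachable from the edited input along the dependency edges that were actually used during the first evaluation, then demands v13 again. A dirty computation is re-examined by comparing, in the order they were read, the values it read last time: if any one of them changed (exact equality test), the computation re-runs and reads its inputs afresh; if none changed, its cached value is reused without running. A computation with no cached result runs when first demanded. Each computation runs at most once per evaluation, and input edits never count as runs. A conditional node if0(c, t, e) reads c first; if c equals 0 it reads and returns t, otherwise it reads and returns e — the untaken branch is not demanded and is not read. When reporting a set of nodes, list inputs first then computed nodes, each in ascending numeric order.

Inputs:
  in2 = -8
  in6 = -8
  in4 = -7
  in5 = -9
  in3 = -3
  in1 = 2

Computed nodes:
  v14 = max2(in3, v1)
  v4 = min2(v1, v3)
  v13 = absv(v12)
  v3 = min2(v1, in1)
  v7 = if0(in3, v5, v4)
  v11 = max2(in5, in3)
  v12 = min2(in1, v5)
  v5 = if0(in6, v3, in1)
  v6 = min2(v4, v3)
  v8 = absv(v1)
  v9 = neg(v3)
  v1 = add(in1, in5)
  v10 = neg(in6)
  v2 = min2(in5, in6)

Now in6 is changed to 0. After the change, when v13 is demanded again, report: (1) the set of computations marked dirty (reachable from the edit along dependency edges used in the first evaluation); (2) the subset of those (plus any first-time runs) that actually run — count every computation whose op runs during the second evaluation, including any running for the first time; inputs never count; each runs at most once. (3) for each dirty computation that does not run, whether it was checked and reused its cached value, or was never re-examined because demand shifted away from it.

First evaluation (everything demanded from the output):
  v5 = if0(in6=-8 -> else branch in1) = 2
  v12 = min2(2, 2) = 2
  v13 = absv(2) = 2

Propagation after the edit:
  v1: demanded for the first time — runs, produces -7.
  v3: demanded for the first time — runs, produces -7.
  v5: runs — in6 -8->0; result -7.
  v12: runs — v5 2->-7; result -7.
  v13: runs — v12 2->-7; result 7.

Key observation: a condition flipped, so demand reaches new nodes — v1, v3 run for the first time.

Marked dirty: v5, v12, v13.
Computations that run: v1, v3, v5, v12, v13 — 5 in total.
Every dirty computation ran.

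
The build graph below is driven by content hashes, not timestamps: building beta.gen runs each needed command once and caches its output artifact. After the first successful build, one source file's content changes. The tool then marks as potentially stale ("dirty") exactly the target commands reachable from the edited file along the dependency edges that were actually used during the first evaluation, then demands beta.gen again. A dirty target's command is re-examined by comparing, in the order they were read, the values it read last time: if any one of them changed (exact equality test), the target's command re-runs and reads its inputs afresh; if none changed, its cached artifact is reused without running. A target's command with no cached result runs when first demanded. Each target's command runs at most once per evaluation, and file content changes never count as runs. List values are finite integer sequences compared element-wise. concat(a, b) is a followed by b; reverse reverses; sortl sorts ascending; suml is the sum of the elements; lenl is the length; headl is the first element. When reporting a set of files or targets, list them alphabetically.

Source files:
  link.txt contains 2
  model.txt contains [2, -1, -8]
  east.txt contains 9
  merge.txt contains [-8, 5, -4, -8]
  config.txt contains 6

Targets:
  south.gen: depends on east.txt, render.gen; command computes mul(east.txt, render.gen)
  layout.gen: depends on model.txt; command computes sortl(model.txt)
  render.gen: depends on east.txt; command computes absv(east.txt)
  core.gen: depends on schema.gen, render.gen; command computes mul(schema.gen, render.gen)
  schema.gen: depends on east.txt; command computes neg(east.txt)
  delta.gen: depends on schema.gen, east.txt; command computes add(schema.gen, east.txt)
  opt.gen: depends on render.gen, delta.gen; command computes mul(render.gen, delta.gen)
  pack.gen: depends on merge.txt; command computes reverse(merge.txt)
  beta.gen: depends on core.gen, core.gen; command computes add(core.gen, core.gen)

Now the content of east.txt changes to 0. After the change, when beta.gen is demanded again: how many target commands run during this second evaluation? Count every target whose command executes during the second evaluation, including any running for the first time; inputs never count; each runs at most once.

Run set: beta.gen, core.gen, render.gen, schema.gen (4 run).

Initial pass — values computed on the first demand:
  render.gen = absv(9) = 9
  schema.gen = neg(9) = -9
  core.gen = mul(-9, 9) = -81
  beta.gen = add(-81, -81) = -162

Second demand — change propagation:
  render.gen: re-runs because east.txt 9->0; new result 0.
  schema.gen: re-runs because east.txt 9->0; new result 0.
  core.gen: re-runs because schema.gen -9->0; render.gen 9->0; new result 0.
  beta.gen: re-runs because core.gen -81->0; core.gen -81->0; new result 0.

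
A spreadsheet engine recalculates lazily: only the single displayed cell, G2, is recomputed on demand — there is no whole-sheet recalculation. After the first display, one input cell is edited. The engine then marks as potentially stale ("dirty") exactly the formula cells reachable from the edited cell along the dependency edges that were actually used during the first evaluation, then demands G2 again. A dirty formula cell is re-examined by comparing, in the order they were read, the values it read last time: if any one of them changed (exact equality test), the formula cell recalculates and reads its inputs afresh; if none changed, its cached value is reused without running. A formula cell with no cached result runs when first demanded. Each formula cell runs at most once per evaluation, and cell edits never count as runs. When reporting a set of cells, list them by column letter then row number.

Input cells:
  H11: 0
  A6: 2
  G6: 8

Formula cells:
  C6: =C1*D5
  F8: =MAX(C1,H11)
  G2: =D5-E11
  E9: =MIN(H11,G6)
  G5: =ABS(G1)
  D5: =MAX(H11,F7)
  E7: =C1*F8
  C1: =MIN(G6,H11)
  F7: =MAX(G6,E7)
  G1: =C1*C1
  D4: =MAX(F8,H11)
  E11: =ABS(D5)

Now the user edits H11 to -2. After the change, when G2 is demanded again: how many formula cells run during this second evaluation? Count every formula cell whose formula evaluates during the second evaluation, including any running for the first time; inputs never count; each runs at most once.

Formula cells that run: C1, D5, E7, F7, F8 — 5 in total.
Key observation: the cutoff stops propagation at E11 — its inputs' values are unchanged, so it reuses its cache.

First evaluation (everything demanded from the output):
  C1 = MIN(8, 0) = 0
  F8 = MAX(0, 0) = 0
  E7 = 0 * 0 = 0
  F7 = MAX(8, 0) = 8
  D5 = MAX(0, 8) = 8
  E11 = ABS(8) = 8
  G2 = 8 - 8 = 0

Propagation after the edit:
  C1: runs — H11 0->-2; result -2.
  F8: runs — C1 0->-2; H11 0->-2; result -2.
  E7: runs — C1 0->-2; F8 0->-2; result 4.
  F7: runs — E7 0->4; result 8 (same value as before).
  D5: runs — H11 0->-2; result 8 (same value as before).
  E11: checked — values it read are unchanged (D5 unchanged); reused cached 8 without running.
  G2: checked — values it read are unchanged (D5 unchanged, E11 unchanged); reused cached 0 without running.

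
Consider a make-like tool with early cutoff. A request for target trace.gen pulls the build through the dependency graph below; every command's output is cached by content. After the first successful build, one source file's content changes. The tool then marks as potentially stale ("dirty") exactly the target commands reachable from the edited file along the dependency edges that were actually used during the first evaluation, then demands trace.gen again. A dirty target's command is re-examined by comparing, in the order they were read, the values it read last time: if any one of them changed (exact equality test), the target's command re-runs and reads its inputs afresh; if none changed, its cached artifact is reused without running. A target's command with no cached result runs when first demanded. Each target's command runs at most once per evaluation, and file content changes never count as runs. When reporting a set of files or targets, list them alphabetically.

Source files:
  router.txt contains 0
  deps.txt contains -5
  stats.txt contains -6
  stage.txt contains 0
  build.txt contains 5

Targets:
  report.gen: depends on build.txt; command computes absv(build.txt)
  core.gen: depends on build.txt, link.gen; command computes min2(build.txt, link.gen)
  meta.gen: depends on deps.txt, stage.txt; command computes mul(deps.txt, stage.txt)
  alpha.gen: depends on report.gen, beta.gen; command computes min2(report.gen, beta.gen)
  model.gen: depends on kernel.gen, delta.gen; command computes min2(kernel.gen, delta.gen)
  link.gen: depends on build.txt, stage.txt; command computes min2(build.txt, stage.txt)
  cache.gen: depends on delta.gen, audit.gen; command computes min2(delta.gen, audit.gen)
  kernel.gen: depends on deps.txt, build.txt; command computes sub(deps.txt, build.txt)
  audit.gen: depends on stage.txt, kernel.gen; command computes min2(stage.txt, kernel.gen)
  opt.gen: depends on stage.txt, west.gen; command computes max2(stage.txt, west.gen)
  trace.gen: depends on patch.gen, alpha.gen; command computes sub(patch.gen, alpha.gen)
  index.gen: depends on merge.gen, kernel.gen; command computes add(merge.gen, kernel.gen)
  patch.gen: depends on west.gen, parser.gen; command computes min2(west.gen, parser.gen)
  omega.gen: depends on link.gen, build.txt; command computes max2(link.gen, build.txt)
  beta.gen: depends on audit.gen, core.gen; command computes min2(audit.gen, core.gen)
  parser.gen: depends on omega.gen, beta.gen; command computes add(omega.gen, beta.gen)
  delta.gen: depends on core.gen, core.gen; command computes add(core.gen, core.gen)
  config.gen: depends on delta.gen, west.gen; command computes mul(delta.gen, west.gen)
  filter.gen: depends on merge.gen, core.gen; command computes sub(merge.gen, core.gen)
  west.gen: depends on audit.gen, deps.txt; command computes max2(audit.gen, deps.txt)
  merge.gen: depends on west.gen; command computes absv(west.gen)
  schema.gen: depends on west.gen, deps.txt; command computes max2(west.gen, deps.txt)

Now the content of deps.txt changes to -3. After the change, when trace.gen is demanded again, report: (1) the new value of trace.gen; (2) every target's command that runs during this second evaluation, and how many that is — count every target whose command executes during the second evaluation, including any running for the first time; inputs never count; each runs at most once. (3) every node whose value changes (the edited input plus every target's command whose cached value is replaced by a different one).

First demand of the output computes:
  kernel.gen = sub(-5, 5) = -10
  audit.gen = min2(0, -10) = -10
  link.gen = min2(5, 0) = 0
  core.gen = min2(5, 0) = 0
  beta.gen = min2(-10, 0) = -10
  omega.gen = max2(0, 5) = 5
  parser.gen = add(5, -10) = -5
  report.gen = absv(5) = 5
  alpha.gen = min2(5, -10) = -10
  west.gen = max2(-10, -5) = -5
  patch.gen = min2(-5, -5) = -5
  trace.gen = sub(-5, -10) = 5

After the edit, cleaning proceeds:
  kernel.gen: a read changed (deps.txt -5->-3) — executes, giving -8.
  audit.gen: a read changed (kernel.gen -10->-8) — executes, giving -8.
  beta.gen: a read changed (audit.gen -10->-8) — executes, giving -8.
  alpha.gen: a read changed (beta.gen -10->-8) — executes, giving -8.
  parser.gen: a read changed (beta.gen -10->-8) — executes, giving -3.
  west.gen: a read changed (audit.gen -10->-8; deps.txt -5->-3) — executes, giving -3.
  patch.gen: a read changed (west.gen -5->-3; parser.gen -5->-3) — executes, giving -3.
  trace.gen: a read changed (patch.gen -5->-3; alpha.gen -10->-8) — executes, giving 5 — identical to its old value.

Demanding trace.gen again yields 5.
8 target commands run: alpha.gen, audit.gen, beta.gen, kernel.gen, parser.gen, patch.gen, trace.gen, west.gen.
The nodes whose values change: alpha.gen, audit.gen, beta.gen, deps.txt, kernel.gen, parser.gen, patch.gen, west.gen.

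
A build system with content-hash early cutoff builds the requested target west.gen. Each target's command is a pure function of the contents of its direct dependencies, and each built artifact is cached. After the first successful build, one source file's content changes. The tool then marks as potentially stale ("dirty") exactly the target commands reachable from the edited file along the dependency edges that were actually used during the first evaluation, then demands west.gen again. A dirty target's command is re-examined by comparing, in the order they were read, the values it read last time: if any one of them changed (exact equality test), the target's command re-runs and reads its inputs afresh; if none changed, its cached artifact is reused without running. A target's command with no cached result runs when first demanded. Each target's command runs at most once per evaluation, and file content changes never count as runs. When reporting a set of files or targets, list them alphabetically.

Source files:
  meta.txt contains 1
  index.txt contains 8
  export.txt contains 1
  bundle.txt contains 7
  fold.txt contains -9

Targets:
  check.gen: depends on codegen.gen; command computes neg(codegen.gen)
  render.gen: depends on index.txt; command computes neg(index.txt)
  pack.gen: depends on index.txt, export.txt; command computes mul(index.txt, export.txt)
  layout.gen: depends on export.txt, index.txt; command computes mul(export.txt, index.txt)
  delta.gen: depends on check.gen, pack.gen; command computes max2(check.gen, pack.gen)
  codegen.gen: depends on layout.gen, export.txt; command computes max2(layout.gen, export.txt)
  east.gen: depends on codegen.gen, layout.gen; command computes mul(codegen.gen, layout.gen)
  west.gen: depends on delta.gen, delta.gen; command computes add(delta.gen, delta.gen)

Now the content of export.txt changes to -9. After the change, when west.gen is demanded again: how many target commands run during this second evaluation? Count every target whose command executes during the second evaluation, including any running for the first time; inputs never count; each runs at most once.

First evaluation (everything demanded from the output):
  layout.gen = mul(1, 8) = 8
  codegen.gen = max2(8, 1) = 8
  check.gen = neg(8) = -8
  pack.gen = mul(8, 1) = 8
  delta.gen = max2(-8, 8) = 8
  west.gen = add(8, 8) = 16

Propagation after the edit:
  layout.gen: runs — export.txt 1->-9; result -72.
  codegen.gen: runs — layout.gen 8->-72; export.txt 1->-9; result -9.
  check.gen: runs — codegen.gen 8->-9; result 9.
  pack.gen: runs — export.txt 1->-9; result -72.
  delta.gen: runs — check.gen -8->9; pack.gen 8->-72; result 9.
  west.gen: runs — delta.gen 8->9; delta.gen 8->9; result 18.

Target commands that run: check.gen, codegen.gen, delta.gen, layout.gen, pack.gen, west.gen — 6 in total.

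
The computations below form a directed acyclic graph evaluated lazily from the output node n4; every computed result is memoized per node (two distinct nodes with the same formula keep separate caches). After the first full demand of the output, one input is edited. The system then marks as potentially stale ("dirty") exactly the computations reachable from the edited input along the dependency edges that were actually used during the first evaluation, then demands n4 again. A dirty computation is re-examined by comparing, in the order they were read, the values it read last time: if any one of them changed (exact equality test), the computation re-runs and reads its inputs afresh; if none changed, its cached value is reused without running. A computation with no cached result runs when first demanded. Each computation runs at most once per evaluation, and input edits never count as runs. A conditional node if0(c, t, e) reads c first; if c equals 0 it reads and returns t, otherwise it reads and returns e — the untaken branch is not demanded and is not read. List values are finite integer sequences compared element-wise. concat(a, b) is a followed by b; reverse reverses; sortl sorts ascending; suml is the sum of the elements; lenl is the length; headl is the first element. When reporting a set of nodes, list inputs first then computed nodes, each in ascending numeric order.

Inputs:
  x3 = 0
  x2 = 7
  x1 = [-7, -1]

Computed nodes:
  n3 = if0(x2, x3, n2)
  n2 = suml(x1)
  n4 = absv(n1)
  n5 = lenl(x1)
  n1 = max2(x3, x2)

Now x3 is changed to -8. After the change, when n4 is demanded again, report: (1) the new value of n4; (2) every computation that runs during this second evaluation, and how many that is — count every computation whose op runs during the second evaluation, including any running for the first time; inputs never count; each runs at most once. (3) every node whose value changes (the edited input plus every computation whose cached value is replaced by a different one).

Demanding n4 again yields 7.
1 computations run: n1.
The nodes whose values change: x3.
Note the absorption at n1: it re-runs yet its value is the same, leaving the output's value untouched.

First demand of the output computes:
  n1 = max2(0, 7) = 7
  n4 = absv(7) = 7

After the edit, cleaning proceeds:
  n1: a read changed (x3 0->-8) — executes, giving 7 — identical to its old value.
  n4: dirty, but its reads are unchanged (n1 unchanged); cached 7 stands.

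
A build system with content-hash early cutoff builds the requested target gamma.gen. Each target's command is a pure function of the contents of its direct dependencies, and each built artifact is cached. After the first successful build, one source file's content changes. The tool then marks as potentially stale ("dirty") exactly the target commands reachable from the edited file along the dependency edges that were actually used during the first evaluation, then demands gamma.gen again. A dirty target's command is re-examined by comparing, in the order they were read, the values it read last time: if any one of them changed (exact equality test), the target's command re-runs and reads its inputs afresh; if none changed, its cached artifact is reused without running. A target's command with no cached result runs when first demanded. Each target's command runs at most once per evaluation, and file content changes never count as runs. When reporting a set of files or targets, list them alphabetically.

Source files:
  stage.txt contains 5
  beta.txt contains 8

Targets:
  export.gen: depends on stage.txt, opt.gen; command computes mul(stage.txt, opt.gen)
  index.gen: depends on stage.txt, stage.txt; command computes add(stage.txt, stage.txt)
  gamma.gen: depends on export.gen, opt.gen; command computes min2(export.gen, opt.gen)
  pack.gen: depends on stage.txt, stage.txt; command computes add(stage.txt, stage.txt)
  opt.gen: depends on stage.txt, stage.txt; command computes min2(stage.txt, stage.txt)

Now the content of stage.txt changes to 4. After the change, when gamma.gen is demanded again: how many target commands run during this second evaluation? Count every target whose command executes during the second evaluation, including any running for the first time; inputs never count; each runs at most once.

First evaluation (everything demanded from the output):
  opt.gen = min2(5, 5) = 5
  export.gen = mul(5, 5) = 25
  gamma.gen = min2(25, 5) = 5

Propagation after the edit:
  opt.gen: runs — stage.txt 5->4; stage.txt 5->4; result 4.
  export.gen: runs — stage.txt 5->4; opt.gen 5->4; result 16.
  gamma.gen: runs — export.gen 25->16; opt.gen 5->4; result 4.

Target commands that run: export.gen, gamma.gen, opt.gen — 3 in total.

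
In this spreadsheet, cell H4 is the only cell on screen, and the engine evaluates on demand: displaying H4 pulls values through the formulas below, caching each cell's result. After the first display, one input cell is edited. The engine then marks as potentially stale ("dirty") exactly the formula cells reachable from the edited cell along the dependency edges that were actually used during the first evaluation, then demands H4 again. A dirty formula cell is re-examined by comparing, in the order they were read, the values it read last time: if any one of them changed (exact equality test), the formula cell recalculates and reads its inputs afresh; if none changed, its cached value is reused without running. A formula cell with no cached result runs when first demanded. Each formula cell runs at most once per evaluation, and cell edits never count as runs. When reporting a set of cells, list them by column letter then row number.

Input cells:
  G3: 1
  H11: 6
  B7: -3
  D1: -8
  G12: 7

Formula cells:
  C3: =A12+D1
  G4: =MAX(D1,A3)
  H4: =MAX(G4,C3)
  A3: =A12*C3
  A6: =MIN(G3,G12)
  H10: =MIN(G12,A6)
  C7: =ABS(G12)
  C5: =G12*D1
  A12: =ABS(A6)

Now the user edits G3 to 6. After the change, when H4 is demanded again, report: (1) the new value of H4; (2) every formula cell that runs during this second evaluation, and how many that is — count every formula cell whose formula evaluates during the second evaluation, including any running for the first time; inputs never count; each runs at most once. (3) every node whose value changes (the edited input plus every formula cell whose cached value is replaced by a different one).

H4 now evaluates to -2.
Run set: A3, A6, A12, C3, G4, H4 (6 run).
Changed values: A3, A6, A12, C3, G3, G4, H4.

Initial pass — values computed on the first demand:
  A6 = MIN(1, 7) = 1
  A12 = ABS(1) = 1
  C3 = 1 + -8 = -7
  A3 = 1 * -7 = -7
  G4 = MAX(-8, -7) = -7
  H4 = MAX(-7, -7) = -7

Second demand — change propagation:
  A6: re-runs because G3 1->6; new result 6.
  A12: re-runs because A6 1->6; new result 6.
  C3: re-runs because A12 1->6; new result -2.
  A3: re-runs because A12 1->6; C3 -7->-2; new result -12.
  G4: re-runs because A3 -7->-12; new result -8.
  H4: re-runs because G4 -7->-8; C3 -7->-2; new result -2.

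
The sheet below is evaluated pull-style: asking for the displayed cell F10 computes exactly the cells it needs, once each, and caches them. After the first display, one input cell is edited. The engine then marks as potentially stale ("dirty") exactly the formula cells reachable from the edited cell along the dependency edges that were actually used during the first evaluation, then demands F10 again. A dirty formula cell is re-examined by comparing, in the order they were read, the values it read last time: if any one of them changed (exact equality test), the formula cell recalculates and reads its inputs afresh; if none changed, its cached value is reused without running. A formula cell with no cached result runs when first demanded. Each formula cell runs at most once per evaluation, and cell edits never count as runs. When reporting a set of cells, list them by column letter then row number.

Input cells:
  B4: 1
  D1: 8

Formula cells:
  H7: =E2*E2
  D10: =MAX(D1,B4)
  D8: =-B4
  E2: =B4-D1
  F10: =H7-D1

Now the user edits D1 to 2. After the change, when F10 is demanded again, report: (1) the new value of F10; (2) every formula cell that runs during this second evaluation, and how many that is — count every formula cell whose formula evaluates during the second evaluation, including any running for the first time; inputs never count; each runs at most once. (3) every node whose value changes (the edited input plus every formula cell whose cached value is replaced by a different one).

Demanding F10 again yields -1.
3 formula cells run: E2, F10, H7.
The nodes whose values change: D1, E2, F10, H7.

First demand of the output computes:
  E2 = 1 - 8 = -7
  H7 = -7 * -7 = 49
  F10 = 49 - 8 = 41

After the edit, cleaning proceeds:
  E2: a read changed (D1 8->2) — executes, giving -1.
  H7: a read changed (E2 -7->-1; E2 -7->-1) — executes, giving 1.
  F10: a read changed (H7 49->1; D1 8->2) — executes, giving -1.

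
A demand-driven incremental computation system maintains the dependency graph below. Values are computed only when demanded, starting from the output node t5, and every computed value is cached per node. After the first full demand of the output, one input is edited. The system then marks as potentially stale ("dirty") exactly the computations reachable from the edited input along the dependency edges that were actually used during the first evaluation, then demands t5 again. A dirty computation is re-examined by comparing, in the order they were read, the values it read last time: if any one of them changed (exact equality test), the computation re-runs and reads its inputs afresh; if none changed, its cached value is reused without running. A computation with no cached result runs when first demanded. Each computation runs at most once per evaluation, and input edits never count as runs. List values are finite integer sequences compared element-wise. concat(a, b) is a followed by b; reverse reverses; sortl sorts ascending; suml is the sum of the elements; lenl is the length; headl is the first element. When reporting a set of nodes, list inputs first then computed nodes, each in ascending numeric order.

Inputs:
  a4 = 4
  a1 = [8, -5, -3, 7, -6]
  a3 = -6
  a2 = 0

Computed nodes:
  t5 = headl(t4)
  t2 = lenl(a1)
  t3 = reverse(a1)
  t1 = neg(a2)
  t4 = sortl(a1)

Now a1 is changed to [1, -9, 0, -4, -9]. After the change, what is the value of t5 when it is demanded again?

New value of t5: -9.

First evaluation (everything demanded from the output):
  t4 = sortl([8, -5, -3, 7, -6]) = [-6, -5, -3, 7, 8]
  t5 = headl([-6, -5, -3, 7, 8]) = -6

Propagation after the edit:
  t4: runs — a1 [8, -5, -3, 7, -6]->[1, -9, 0, -4, -9]; result [-9, -9, -4, 0, 1].
  t5: runs — t4 [-6, -5, -3, 7, 8]->[-9, -9, -4, 0, 1]; result -9.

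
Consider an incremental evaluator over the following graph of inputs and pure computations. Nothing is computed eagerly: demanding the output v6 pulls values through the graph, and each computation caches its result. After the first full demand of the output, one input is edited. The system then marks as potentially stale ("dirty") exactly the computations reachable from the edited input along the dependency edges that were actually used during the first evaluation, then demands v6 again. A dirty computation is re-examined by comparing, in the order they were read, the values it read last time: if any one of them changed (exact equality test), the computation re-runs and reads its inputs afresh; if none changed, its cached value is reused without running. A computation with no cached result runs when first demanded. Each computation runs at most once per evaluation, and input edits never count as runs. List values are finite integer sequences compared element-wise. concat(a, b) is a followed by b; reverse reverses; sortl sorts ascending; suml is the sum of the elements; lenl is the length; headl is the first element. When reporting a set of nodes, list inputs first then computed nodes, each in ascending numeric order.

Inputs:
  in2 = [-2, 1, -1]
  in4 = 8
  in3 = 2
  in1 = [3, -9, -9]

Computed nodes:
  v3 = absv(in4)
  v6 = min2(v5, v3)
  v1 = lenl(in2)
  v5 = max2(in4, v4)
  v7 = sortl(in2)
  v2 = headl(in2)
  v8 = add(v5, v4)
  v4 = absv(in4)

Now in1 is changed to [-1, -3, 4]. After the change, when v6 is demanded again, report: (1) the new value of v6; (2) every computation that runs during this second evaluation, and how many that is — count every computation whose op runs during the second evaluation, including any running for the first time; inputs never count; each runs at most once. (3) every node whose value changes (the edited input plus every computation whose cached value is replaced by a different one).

Initial pass — values computed on the first demand:
  v3 = absv(8) = 8
  v4 = absv(8) = 8
  v5 = max2(8, 8) = 8
  v6 = min2(8, 8) = 8

Second demand — change propagation:
  no demanded computation ever read in1, so the edit dirties nothing and nothing runs.

The important point: nothing the output needs ever reads in1, so the edit is invisible to it.

v6 now evaluates to 8.
Run set: none (0 run).
Changed values: in1.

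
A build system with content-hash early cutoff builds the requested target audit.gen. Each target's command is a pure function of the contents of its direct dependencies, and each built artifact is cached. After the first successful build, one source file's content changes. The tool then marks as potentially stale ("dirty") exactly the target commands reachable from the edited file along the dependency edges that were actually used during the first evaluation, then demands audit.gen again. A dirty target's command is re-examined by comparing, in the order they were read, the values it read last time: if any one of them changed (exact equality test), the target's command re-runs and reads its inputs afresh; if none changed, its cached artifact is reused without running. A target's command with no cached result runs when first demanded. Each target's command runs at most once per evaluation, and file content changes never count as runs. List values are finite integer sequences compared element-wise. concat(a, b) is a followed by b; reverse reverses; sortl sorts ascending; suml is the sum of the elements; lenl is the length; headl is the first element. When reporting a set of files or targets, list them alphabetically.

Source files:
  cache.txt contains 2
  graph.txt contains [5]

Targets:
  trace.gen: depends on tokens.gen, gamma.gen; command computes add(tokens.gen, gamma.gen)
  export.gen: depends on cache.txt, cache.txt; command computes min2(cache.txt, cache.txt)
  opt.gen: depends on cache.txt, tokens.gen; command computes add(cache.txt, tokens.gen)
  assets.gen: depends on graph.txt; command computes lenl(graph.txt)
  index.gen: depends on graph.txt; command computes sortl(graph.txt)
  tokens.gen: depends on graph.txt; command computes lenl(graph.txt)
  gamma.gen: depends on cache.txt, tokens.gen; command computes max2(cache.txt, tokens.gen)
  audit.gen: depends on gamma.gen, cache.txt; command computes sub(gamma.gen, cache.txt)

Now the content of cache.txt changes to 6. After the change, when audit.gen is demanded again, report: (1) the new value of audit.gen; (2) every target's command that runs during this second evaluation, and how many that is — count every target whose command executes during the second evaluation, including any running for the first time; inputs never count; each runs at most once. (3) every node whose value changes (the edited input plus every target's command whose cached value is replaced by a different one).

First evaluation (everything demanded from the output):
  tokens.gen = lenl([5]) = 1
  gamma.gen = max2(2, 1) = 2
  audit.gen = sub(2, 2) = 0

Propagation after the edit:
  gamma.gen: runs — cache.txt 2->6; result 6.
  audit.gen: runs — gamma.gen 2->6; cache.txt 2->6; result 0 (same value as before).

New value of audit.gen: 0.
Target commands that run: audit.gen, gamma.gen — 2 in total.
Values that change: cache.txt, gamma.gen.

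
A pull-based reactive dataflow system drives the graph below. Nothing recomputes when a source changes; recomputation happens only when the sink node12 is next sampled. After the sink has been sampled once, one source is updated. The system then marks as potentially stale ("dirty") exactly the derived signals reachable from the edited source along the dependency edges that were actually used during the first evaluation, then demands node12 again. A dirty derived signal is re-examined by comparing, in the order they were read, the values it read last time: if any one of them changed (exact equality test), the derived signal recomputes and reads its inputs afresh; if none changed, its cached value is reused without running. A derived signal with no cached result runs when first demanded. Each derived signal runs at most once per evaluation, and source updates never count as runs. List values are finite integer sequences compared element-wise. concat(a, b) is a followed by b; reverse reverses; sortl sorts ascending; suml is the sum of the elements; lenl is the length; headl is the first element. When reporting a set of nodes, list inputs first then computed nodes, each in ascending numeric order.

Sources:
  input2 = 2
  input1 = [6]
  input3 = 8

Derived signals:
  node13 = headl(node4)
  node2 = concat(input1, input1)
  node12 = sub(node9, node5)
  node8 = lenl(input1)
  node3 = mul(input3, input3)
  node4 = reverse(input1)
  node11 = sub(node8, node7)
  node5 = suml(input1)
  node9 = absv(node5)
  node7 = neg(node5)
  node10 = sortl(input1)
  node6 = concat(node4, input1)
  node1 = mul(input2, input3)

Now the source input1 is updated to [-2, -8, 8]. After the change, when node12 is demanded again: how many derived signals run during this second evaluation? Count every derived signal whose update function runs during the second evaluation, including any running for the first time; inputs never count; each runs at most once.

First evaluation (everything demanded from the output):
  node5 = suml([6]) = 6
  node9 = absv(6) = 6
  node12 = sub(6, 6) = 0

Propagation after the edit:
  node5: runs — input1 [6]->[-2, -8, 8]; result -2.
  node9: runs — node5 6->-2; result 2.
  node12: runs — node9 6->2; node5 6->-2; result 4.

Derived signals that run: node5, node9, node12 — 3 in total.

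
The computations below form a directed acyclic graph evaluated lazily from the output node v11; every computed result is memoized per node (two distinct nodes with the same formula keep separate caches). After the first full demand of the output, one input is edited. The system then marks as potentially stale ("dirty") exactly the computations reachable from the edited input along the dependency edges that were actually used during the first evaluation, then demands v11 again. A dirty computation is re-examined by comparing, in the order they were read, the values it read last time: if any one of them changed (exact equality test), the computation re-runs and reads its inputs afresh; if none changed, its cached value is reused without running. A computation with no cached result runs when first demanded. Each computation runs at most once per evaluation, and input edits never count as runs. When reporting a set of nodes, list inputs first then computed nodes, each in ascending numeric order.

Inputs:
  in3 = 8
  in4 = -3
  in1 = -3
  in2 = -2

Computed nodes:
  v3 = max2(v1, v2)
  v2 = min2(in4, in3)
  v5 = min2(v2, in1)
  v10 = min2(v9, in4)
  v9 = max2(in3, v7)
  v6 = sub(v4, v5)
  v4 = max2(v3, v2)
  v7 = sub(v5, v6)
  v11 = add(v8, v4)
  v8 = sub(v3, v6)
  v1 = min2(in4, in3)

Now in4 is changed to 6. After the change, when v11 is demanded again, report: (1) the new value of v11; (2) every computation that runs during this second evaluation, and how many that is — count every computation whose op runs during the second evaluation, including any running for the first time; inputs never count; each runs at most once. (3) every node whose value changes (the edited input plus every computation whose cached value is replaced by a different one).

Demanding v11 again yields 3.
8 computations run: v1, v2, v3, v4, v5, v6, v8, v11.
The nodes whose values change: in4, v1, v2, v3, v4, v6, v11.

First demand of the output computes:
  v1 = min2(-3, 8) = -3
  v2 = min2(-3, 8) = -3
  v3 = max2(-3, -3) = -3
  v4 = max2(-3, -3) = -3
  v5 = min2(-3, -3) = -3
  v6 = sub(-3, -3) = 0
  v8 = sub(-3, 0) = -3
  v11 = add(-3, -3) = -6

After the edit, cleaning proceeds:
  v1: a read changed (in4 -3->6) — executes, giving 6.
  v2: a read changed (in4 -3->6) — executes, giving 6.
  v3: a read changed (v1 -3->6; v2 -3->6) — executes, giving 6.
  v4: a read changed (v3 -3->6; v2 -3->6) — executes, giving 6.
  v5: a read changed (v2 -3->6) — executes, giving -3 — identical to its old value.
  v6: a read changed (v4 -3->6) — executes, giving 9.
  v8: a read changed (v3 -3->6; v6 0->9) — executes, giving -3 — identical to its old value.
  v11: a read changed (v4 -3->6) — executes, giving 3.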